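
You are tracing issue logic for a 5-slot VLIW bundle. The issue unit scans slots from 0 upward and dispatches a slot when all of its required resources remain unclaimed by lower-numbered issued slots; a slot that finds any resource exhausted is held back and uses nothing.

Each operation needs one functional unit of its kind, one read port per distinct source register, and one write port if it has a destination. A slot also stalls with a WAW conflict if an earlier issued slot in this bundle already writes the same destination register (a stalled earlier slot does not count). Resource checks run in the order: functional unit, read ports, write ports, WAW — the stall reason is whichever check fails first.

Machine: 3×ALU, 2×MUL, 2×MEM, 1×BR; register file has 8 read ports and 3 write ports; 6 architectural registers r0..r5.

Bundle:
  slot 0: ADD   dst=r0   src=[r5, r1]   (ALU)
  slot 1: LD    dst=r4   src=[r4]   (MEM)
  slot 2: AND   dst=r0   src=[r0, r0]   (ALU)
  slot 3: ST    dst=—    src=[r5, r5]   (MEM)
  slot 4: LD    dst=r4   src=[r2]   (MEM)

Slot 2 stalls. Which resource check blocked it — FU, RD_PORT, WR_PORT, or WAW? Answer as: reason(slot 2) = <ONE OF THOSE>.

(0) want 1×ALU +2rd +1wr — yes → AL2|MU2|ME2|BR1|rd6|wr2
(1) want 1×MEM +1rd +1wr — yes → AL2|MU2|ME1|BR1|rd5|wr1
(2) want 1×ALU +1rd +1wr — WAW → AL2|MU2|ME1|BR1|rd5|wr1
(3) want 1×MEM +1rd +0wr — yes → AL2|MU2|ME0|BR1|rd4|wr1
(4) want 1×MEM +1rd +1wr — FU → AL2|MU2|ME0|BR1|rd4|wr1

reason(slot 2) = WAW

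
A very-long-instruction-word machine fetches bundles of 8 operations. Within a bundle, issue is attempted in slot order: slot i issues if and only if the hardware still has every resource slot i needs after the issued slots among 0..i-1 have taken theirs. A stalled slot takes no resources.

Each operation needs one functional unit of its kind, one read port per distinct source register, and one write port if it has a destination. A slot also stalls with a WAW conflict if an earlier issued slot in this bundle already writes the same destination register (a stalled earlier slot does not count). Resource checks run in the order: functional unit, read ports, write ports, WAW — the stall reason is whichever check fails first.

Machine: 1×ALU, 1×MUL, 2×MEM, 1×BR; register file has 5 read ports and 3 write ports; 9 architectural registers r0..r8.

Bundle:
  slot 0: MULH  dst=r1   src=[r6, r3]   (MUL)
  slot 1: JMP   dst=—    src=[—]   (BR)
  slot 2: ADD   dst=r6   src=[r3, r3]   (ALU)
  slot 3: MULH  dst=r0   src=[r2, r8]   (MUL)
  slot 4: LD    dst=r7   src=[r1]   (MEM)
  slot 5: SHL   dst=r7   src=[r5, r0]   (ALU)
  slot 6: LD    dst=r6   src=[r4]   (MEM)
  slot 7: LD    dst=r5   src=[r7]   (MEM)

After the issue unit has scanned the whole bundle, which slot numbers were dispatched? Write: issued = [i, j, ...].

issued = [0, 1, 2, 4]

slot 0 (MUL): ISSUE — free A1,Mu0,Ld2,B1 rp3 wp2
slot 1 (BR): ISSUE — free A1,Mu0,Ld2,B0 rp3 wp2
slot 2 (ALU): ISSUE — free A0,Mu0,Ld2,B0 rp2 wp1
slot 3 (MUL): stall FU — free A0,Mu0,Ld2,B0 rp2 wp1
slot 4 (MEM): ISSUE — free A0,Mu0,Ld1,B0 rp1 wp0
slot 5 (ALU): stall FU — free A0,Mu0,Ld1,B0 rp1 wp0
slot 6 (MEM): stall WR_PORT — free A0,Mu0,Ld1,B0 rp1 wp0
slot 7 (MEM): stall WR_PORT — free A0,Mu0,Ld1,B0 rp1 wp0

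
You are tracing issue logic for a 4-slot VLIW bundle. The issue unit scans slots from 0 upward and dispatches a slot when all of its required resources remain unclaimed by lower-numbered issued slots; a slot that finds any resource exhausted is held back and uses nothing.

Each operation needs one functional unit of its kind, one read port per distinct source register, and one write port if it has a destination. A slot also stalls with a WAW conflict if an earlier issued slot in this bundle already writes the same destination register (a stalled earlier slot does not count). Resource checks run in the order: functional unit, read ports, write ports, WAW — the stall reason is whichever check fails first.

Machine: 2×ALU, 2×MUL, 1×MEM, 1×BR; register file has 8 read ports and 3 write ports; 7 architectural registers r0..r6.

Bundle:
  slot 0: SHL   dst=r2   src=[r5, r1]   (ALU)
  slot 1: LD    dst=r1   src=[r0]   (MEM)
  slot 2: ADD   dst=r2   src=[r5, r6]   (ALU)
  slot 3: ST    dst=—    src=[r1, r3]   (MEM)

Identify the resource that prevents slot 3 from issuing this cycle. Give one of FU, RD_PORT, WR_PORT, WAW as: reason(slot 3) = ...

  0. ALU→r2 ⇒ go  {1A/2Mu/1Ld/1B | 6r 2w}
  1. MEM→r1 ⇒ go  {1A/2Mu/0Ld/1B | 5r 1w}
  2. ALU→r2 ⇒ no(WAW)  {1A/2Mu/0Ld/1B | 5r 1w}
  3. MEM ⇒ no(FU)  {1A/2Mu/0Ld/1B | 5r 1w}

reason(slot 3) = FU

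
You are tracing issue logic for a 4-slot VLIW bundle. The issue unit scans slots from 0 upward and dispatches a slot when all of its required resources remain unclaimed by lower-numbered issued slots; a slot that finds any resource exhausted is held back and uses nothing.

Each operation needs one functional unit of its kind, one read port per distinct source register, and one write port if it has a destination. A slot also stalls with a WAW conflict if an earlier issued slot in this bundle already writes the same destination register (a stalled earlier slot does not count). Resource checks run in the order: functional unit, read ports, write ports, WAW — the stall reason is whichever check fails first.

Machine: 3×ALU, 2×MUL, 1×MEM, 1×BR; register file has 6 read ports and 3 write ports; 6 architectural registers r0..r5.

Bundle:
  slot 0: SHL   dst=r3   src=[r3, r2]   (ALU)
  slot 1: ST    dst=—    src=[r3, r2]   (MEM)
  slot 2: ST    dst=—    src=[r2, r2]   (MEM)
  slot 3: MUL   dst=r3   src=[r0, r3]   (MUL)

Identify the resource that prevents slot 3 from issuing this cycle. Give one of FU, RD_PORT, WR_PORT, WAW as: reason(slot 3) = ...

reason(slot 3) = WAW

#0 ALU src=r3,r2 dispatched  <A:2 Mu:2 Ld:1 B:1 rd:4 wr:2>
#1 MEM src=r3,r2 dispatched  <A:2 Mu:2 Ld:0 B:1 rd:2 wr:2>
#2 MEM src=r2,r2 held:FU  <A:2 Mu:2 Ld:0 B:1 rd:2 wr:2>
#3 MUL src=r0,r3 held:WAW  <A:2 Mu:2 Ld:0 B:1 rd:2 wr:2>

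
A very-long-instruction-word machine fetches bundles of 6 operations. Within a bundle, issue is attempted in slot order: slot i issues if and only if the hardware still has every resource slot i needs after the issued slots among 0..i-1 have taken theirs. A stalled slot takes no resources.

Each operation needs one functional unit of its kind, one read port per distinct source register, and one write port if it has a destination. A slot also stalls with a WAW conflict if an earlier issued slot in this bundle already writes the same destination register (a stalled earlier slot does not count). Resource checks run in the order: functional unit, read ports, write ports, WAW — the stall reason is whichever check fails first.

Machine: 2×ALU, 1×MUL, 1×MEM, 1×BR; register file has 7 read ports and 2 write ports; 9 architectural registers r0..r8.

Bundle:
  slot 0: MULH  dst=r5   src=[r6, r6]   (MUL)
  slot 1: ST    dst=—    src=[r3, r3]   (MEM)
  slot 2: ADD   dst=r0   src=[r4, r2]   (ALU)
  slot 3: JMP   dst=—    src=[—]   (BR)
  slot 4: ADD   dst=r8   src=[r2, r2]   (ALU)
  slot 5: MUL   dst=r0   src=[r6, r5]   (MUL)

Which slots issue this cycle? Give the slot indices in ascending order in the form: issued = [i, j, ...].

(0) want 1×MUL +1rd +1wr — yes → AL2|MU0|ME1|BR1|rd6|wr1
(1) want 1×MEM +1rd +0wr — yes → AL2|MU0|ME0|BR1|rd5|wr1
(2) want 1×ALU +2rd +1wr — yes → AL1|MU0|ME0|BR1|rd3|wr0
(3) want 1×BR +0rd +0wr — yes → AL1|MU0|ME0|BR0|rd3|wr0
(4) want 1×ALU +1rd +1wr — WR_PORT → AL1|MU0|ME0|BR0|rd3|wr0
(5) want 1×MUL +2rd +1wr — FU → AL1|MU0|ME0|BR0|rd3|wr0

issued = [0, 1, 2, 3]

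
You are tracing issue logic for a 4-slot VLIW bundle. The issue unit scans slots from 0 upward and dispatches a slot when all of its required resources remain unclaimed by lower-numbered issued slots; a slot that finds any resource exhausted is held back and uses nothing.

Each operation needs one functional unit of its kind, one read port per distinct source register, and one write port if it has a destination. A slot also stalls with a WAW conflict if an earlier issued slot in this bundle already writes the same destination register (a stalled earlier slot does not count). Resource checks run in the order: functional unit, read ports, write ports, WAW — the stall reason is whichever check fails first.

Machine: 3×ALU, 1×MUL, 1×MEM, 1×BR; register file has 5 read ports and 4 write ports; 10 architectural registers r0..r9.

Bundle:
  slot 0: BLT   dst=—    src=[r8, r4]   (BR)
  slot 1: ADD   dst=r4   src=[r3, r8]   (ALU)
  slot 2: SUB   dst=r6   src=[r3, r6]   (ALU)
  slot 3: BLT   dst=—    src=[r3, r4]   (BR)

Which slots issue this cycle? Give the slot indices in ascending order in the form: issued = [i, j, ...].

slot 0 (BR): ISSUE — free A3,Mu1,Ld1,B0 rp3 wp4
slot 1 (ALU): ISSUE — free A2,Mu1,Ld1,B0 rp1 wp3
slot 2 (ALU): stall RD_PORT — free A2,Mu1,Ld1,B0 rp1 wp3
slot 3 (BR): stall FU — free A2,Mu1,Ld1,B0 rp1 wp3

issued = [0, 1]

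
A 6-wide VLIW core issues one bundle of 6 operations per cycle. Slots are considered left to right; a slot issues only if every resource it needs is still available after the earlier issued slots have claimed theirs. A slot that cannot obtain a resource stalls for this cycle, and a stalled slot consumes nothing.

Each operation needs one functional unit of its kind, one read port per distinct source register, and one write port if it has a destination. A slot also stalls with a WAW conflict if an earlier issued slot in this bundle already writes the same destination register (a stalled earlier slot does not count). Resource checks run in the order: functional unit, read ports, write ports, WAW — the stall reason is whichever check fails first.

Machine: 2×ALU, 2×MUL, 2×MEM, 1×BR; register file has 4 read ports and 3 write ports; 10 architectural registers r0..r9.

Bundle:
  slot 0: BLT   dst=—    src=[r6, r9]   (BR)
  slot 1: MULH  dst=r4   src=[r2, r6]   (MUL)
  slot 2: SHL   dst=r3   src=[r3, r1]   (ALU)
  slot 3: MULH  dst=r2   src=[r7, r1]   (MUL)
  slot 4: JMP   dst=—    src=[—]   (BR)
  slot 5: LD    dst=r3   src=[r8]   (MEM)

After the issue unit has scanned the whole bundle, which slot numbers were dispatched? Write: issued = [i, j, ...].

issued = [0, 1]

  0. BR ⇒ go  {2A/2Mu/2Ld/0B | 2r 3w}
  1. MUL→r4 ⇒ go  {2A/1Mu/2Ld/0B | 0r 2w}
  2. ALU→r3 ⇒ no(RD_PORT)  {2A/1Mu/2Ld/0B | 0r 2w}
  3. MUL→r2 ⇒ no(RD_PORT)  {2A/1Mu/2Ld/0B | 0r 2w}
  4. BR ⇒ no(FU)  {2A/1Mu/2Ld/0B | 0r 2w}
  5. MEM→r3 ⇒ no(RD_PORT)  {2A/1Mu/2Ld/0B | 0r 2w}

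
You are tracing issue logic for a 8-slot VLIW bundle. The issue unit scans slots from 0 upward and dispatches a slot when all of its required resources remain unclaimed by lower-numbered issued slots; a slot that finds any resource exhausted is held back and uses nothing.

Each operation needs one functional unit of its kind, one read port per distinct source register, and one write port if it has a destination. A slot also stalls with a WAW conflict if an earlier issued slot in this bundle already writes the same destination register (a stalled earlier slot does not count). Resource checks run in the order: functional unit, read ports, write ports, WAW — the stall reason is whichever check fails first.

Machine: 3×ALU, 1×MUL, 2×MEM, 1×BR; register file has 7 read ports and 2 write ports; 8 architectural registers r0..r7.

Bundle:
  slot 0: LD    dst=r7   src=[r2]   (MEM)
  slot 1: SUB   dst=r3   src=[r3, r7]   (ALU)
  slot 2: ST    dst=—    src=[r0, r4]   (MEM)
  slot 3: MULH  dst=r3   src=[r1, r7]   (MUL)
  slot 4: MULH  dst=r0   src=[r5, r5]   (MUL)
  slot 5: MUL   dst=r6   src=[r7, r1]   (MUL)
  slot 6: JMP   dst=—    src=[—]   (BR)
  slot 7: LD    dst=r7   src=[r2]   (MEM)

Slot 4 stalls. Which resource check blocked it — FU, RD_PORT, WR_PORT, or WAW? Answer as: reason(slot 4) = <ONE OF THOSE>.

slot 0 (MEM): ISSUE — free A3,Mu1,Ld1,B1 rp6 wp1
slot 1 (ALU): ISSUE — free A2,Mu1,Ld1,B1 rp4 wp0
slot 2 (MEM): ISSUE — free A2,Mu1,Ld0,B1 rp2 wp0
slot 3 (MUL): stall WR_PORT — free A2,Mu1,Ld0,B1 rp2 wp0
slot 4 (MUL): stall WR_PORT — free A2,Mu1,Ld0,B1 rp2 wp0
slot 5 (MUL): stall WR_PORT — free A2,Mu1,Ld0,B1 rp2 wp0
slot 6 (BR): ISSUE — free A2,Mu1,Ld0,B0 rp2 wp0
slot 7 (MEM): stall FU — free A2,Mu1,Ld0,B0 rp2 wp0

reason(slot 4) = WR_PORT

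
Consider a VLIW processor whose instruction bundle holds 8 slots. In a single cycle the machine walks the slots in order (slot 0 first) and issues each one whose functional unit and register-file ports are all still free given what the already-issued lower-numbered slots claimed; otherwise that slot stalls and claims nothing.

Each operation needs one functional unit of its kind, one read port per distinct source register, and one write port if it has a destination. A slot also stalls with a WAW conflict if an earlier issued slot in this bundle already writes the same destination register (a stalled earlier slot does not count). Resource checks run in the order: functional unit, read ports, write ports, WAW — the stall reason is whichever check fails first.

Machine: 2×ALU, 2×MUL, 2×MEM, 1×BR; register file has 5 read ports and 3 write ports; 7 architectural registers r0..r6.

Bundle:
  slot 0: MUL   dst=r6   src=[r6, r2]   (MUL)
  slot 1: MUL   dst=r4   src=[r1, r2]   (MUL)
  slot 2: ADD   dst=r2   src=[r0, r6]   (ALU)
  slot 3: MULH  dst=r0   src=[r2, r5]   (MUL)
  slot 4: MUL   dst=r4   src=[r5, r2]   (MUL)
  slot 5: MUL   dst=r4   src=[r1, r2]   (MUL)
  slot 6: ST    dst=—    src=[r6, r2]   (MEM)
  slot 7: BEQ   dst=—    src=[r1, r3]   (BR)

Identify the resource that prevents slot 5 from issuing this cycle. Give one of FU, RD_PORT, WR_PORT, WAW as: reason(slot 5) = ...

reason(slot 5) = FU

  0. MUL→r6 ⇒ go  {2A/1Mu/2Ld/1B | 3r 2w}
  1. MUL→r4 ⇒ go  {2A/0Mu/2Ld/1B | 1r 1w}
  2. ALU→r2 ⇒ no(RD_PORT)  {2A/0Mu/2Ld/1B | 1r 1w}
  3. MUL→r0 ⇒ no(FU)  {2A/0Mu/2Ld/1B | 1r 1w}
  4. MUL→r4 ⇒ no(FU)  {2A/0Mu/2Ld/1B | 1r 1w}
  5. MUL→r4 ⇒ no(FU)  {2A/0Mu/2Ld/1B | 1r 1w}
  6. MEM ⇒ no(RD_PORT)  {2A/0Mu/2Ld/1B | 1r 1w}
  7. BR ⇒ no(RD_PORT)  {2A/0Mu/2Ld/1B | 1r 1w}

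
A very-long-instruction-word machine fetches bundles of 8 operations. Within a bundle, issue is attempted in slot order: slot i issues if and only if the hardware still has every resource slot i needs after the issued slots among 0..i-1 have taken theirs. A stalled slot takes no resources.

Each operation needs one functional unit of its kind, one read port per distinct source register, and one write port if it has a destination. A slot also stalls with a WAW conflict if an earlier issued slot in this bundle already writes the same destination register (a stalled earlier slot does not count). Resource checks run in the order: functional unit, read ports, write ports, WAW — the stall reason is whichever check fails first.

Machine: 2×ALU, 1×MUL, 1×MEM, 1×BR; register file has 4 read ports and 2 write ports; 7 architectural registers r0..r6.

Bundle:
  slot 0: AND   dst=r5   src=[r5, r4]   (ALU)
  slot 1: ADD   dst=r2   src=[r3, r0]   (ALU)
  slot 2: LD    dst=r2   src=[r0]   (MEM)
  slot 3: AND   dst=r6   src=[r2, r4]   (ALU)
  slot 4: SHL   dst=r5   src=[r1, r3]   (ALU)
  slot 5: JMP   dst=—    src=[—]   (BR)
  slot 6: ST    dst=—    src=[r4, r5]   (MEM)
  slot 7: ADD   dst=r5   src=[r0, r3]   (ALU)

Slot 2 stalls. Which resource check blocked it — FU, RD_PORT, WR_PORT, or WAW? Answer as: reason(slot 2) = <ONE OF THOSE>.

reason(slot 2) = RD_PORT

#0 ALU src=r5,r4 dispatched  <A:1 Mu:1 Ld:1 B:1 rd:2 wr:1>
#1 ALU src=r3,r0 dispatched  <A:0 Mu:1 Ld:1 B:1 rd:0 wr:0>
#2 MEM src=r0 held:RD_PORT  <A:0 Mu:1 Ld:1 B:1 rd:0 wr:0>
#3 ALU src=r2,r4 held:FU  <A:0 Mu:1 Ld:1 B:1 rd:0 wr:0>
#4 ALU src=r1,r3 held:FU  <A:0 Mu:1 Ld:1 B:1 rd:0 wr:0>
#5 BR src=- dispatched  <A:0 Mu:1 Ld:1 B:0 rd:0 wr:0>
#6 MEM src=r4,r5 held:RD_PORT  <A:0 Mu:1 Ld:1 B:0 rd:0 wr:0>
#7 ALU src=r0,r3 held:FU  <A:0 Mu:1 Ld:1 B:0 rd:0 wr:0>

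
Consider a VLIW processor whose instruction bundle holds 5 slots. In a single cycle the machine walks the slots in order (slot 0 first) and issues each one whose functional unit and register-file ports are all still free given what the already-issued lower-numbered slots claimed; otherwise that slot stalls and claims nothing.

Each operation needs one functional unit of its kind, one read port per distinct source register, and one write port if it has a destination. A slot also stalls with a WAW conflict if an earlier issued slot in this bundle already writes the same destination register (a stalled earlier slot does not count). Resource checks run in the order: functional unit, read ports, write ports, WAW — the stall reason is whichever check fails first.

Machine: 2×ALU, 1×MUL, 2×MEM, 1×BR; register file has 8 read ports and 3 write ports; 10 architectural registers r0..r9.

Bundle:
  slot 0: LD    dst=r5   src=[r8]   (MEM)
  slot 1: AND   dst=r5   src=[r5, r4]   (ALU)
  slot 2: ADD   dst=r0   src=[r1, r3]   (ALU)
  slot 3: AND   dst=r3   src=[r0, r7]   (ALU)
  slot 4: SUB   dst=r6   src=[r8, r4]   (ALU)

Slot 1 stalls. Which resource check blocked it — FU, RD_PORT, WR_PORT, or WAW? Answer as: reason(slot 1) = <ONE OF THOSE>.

reason(slot 1) = WAW

  0. MEM→r5 ⇒ go  {2A/1Mu/1Ld/1B | 7r 2w}
  1. ALU→r5 ⇒ no(WAW)  {2A/1Mu/1Ld/1B | 7r 2w}
  2. ALU→r0 ⇒ go  {1A/1Mu/1Ld/1B | 5r 1w}
  3. ALU→r3 ⇒ go  {0A/1Mu/1Ld/1B | 3r 0w}
  4. ALU→r6 ⇒ no(FU)  {0A/1Mu/1Ld/1B | 3r 0w}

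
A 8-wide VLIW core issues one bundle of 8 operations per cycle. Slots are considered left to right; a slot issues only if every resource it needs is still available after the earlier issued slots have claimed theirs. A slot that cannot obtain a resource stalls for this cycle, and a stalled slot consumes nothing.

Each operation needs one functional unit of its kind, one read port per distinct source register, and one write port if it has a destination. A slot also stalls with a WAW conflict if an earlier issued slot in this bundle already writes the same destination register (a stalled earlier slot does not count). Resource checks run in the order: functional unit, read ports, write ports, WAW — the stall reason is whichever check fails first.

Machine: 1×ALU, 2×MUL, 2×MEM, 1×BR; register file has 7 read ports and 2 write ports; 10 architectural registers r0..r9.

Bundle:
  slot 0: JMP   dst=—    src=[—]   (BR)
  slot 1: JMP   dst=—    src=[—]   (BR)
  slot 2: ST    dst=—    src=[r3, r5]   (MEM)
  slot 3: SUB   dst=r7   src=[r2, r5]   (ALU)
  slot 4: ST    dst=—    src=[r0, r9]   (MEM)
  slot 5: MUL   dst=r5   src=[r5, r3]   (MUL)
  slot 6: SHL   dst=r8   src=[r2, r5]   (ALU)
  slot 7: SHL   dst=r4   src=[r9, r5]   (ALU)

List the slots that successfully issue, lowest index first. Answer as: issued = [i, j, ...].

issued = [0, 2, 3, 4]

[0] BR needs rd=0 wr=0: ok; after: ALU=1 MUL=2 MEM=2 BR=0, R=7, W=2
[1] BR needs rd=0 wr=0: FU; after: ALU=1 MUL=2 MEM=2 BR=0, R=7, W=2
[2] MEM needs rd=2 wr=0: ok; after: ALU=1 MUL=2 MEM=1 BR=0, R=5, W=2
[3] ALU needs rd=2 wr=1: ok; after: ALU=0 MUL=2 MEM=1 BR=0, R=3, W=1
[4] MEM needs rd=2 wr=0: ok; after: ALU=0 MUL=2 MEM=0 BR=0, R=1, W=1
[5] MUL needs rd=2 wr=1: RD_PORT; after: ALU=0 MUL=2 MEM=0 BR=0, R=1, W=1
[6] ALU needs rd=2 wr=1: FU; after: ALU=0 MUL=2 MEM=0 BR=0, R=1, W=1
[7] ALU needs rd=2 wr=1: FU; after: ALU=0 MUL=2 MEM=0 BR=0, R=1, W=1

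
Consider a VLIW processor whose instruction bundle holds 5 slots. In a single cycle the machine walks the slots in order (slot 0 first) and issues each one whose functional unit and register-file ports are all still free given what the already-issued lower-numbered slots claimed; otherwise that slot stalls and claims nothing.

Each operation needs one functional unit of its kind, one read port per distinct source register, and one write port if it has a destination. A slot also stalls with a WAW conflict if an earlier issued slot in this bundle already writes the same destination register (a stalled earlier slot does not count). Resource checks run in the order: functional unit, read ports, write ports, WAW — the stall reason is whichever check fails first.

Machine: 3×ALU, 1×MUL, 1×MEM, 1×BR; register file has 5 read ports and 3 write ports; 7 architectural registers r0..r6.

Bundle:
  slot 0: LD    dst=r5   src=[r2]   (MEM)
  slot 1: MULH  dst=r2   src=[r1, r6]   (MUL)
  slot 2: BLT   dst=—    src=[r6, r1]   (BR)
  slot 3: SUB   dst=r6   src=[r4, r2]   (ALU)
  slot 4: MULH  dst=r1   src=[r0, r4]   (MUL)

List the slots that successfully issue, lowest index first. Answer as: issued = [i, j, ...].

issued = [0, 1, 2]

[0] MEM needs rd=1 wr=1: ok; after: ALU=3 MUL=1 MEM=0 BR=1, R=4, W=2
[1] MUL needs rd=2 wr=1: ok; after: ALU=3 MUL=0 MEM=0 BR=1, R=2, W=1
[2] BR needs rd=2 wr=0: ok; after: ALU=3 MUL=0 MEM=0 BR=0, R=0, W=1
[3] ALU needs rd=2 wr=1: RD_PORT; after: ALU=3 MUL=0 MEM=0 BR=0, R=0, W=1
[4] MUL needs rd=2 wr=1: FU; after: ALU=3 MUL=0 MEM=0 BR=0, R=0, W=1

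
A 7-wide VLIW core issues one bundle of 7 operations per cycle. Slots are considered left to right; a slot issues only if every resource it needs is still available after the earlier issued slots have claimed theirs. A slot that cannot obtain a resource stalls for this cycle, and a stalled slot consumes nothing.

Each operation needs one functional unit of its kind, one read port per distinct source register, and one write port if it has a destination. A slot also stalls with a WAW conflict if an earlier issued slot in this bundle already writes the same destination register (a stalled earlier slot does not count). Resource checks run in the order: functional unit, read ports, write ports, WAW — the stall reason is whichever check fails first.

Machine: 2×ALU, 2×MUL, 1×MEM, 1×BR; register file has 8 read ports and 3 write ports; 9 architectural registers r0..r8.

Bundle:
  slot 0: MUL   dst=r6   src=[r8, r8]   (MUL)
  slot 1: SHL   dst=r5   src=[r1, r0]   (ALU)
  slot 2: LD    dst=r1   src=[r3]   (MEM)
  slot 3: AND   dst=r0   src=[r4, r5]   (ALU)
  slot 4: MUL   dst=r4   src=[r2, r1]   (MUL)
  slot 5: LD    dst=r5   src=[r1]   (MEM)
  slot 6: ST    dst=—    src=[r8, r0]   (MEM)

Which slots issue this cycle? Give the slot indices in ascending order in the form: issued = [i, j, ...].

issued = [0, 1, 2]

#0 MUL src=r8,r8 dispatched  <A:2 Mu:1 Ld:1 B:1 rd:7 wr:2>
#1 ALU src=r1,r0 dispatched  <A:1 Mu:1 Ld:1 B:1 rd:5 wr:1>
#2 MEM src=r3 dispatched  <A:1 Mu:1 Ld:0 B:1 rd:4 wr:0>
#3 ALU src=r4,r5 held:WR_PORT  <A:1 Mu:1 Ld:0 B:1 rd:4 wr:0>
#4 MUL src=r2,r1 held:WR_PORT  <A:1 Mu:1 Ld:0 B:1 rd:4 wr:0>
#5 MEM src=r1 held:FU  <A:1 Mu:1 Ld:0 B:1 rd:4 wr:0>
#6 MEM src=r8,r0 held:FU  <A:1 Mu:1 Ld:0 B:1 rd:4 wr:0>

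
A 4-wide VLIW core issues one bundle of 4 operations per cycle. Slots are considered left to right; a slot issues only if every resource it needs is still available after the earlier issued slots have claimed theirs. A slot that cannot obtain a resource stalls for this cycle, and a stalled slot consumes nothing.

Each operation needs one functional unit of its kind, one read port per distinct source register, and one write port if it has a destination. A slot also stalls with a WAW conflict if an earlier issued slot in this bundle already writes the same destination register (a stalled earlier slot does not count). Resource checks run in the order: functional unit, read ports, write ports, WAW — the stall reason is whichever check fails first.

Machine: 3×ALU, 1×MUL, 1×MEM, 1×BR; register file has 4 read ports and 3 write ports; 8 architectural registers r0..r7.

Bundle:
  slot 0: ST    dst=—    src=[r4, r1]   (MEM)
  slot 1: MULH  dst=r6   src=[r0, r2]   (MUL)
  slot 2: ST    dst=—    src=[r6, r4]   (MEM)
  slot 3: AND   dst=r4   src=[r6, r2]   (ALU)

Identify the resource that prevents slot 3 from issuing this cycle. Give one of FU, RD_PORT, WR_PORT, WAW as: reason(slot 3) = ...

reason(slot 3) = RD_PORT

slot 0 (MEM): ISSUE — free A3,Mu1,Ld0,B1 rp2 wp3
slot 1 (MUL): ISSUE — free A3,Mu0,Ld0,B1 rp0 wp2
slot 2 (MEM): stall FU — free A3,Mu0,Ld0,B1 rp0 wp2
slot 3 (ALU): stall RD_PORT — free A3,Mu0,Ld0,B1 rp0 wp2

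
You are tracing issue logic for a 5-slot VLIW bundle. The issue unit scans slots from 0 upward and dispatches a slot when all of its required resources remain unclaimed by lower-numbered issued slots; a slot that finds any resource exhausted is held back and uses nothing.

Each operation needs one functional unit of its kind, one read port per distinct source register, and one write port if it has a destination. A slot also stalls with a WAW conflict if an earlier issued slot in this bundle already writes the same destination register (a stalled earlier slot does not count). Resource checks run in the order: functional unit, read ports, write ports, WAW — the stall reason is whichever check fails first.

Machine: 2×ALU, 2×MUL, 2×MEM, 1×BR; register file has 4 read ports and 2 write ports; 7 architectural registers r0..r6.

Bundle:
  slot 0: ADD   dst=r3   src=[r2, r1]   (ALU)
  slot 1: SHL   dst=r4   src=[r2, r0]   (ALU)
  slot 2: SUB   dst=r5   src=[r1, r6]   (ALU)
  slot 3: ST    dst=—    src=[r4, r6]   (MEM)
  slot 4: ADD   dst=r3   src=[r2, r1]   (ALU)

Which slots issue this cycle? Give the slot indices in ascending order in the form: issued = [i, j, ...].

  0. ALU→r3 ⇒ go  {1A/2Mu/2Ld/1B | 2r 1w}
  1. ALU→r4 ⇒ go  {0A/2Mu/2Ld/1B | 0r 0w}
  2. ALU→r5 ⇒ no(FU)  {0A/2Mu/2Ld/1B | 0r 0w}
  3. MEM ⇒ no(RD_PORT)  {0A/2Mu/2Ld/1B | 0r 0w}
  4. ALU→r3 ⇒ no(FU)  {0A/2Mu/2Ld/1B | 0r 0w}

issued = [0, 1]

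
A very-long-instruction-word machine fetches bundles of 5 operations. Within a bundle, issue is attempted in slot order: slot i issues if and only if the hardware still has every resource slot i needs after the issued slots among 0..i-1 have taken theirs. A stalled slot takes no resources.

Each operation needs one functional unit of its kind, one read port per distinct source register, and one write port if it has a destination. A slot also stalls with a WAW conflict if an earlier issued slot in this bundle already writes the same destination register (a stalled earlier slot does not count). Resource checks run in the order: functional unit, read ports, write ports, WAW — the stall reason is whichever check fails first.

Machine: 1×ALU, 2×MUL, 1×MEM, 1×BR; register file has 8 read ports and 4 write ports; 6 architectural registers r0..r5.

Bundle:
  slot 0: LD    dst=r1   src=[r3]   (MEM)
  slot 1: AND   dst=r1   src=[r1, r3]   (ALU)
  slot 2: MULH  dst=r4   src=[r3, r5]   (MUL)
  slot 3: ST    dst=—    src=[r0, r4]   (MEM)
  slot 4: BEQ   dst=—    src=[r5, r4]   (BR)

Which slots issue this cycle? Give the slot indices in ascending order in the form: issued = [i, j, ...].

[0] MEM needs rd=1 wr=1: ok; after: ALU=1 MUL=2 MEM=0 BR=1, R=7, W=3
[1] ALU needs rd=2 wr=1: WAW; after: ALU=1 MUL=2 MEM=0 BR=1, R=7, W=3
[2] MUL needs rd=2 wr=1: ok; after: ALU=1 MUL=1 MEM=0 BR=1, R=5, W=2
[3] MEM needs rd=2 wr=0: FU; after: ALU=1 MUL=1 MEM=0 BR=1, R=5, W=2
[4] BR needs rd=2 wr=0: ok; after: ALU=1 MUL=1 MEM=0 BR=0, R=3, W=2

issued = [0, 2, 4]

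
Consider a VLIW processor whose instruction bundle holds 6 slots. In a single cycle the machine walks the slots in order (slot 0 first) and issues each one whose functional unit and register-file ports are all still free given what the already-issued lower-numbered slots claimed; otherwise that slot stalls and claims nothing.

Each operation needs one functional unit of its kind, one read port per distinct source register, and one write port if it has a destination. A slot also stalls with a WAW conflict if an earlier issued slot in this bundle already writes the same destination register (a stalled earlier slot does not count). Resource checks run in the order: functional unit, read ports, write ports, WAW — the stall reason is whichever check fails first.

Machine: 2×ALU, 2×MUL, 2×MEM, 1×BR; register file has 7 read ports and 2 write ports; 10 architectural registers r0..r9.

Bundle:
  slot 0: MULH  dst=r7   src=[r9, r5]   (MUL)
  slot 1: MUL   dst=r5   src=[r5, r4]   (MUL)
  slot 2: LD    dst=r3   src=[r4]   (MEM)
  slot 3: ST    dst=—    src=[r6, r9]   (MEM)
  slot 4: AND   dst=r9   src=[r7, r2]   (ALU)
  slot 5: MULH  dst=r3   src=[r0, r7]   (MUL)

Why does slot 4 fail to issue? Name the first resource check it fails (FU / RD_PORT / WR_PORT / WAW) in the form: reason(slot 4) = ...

[0] MUL needs rd=2 wr=1: ok; after: ALU=2 MUL=1 MEM=2 BR=1, R=5, W=1
[1] MUL needs rd=2 wr=1: ok; after: ALU=2 MUL=0 MEM=2 BR=1, R=3, W=0
[2] MEM needs rd=1 wr=1: WR_PORT; after: ALU=2 MUL=0 MEM=2 BR=1, R=3, W=0
[3] MEM needs rd=2 wr=0: ok; after: ALU=2 MUL=0 MEM=1 BR=1, R=1, W=0
[4] ALU needs rd=2 wr=1: RD_PORT; after: ALU=2 MUL=0 MEM=1 BR=1, R=1, W=0
[5] MUL needs rd=2 wr=1: FU; after: ALU=2 MUL=0 MEM=1 BR=1, R=1, W=0

reason(slot 4) = RD_PORT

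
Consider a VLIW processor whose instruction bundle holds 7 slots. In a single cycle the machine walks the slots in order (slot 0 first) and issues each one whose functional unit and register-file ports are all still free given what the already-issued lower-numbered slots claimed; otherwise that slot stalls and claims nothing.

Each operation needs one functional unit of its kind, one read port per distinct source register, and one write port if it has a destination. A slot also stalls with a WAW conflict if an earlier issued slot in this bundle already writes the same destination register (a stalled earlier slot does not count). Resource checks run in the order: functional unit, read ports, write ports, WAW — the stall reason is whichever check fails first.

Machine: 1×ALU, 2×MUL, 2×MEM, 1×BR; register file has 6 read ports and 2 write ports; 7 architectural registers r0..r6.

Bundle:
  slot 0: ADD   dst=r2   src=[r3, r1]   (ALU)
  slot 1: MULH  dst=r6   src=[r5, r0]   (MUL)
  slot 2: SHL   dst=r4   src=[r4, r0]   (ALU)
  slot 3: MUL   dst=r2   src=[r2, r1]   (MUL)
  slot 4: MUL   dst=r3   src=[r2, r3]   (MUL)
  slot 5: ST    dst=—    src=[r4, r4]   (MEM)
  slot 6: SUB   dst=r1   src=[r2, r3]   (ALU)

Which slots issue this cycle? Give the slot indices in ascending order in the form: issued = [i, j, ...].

(0) want 1×ALU +2rd +1wr — yes → AL0|MU2|ME2|BR1|rd4|wr1
(1) want 1×MUL +2rd +1wr — yes → AL0|MU1|ME2|BR1|rd2|wr0
(2) want 1×ALU +2rd +1wr — FU → AL0|MU1|ME2|BR1|rd2|wr0
(3) want 1×MUL +2rd +1wr — WR_PORT → AL0|MU1|ME2|BR1|rd2|wr0
(4) want 1×MUL +2rd +1wr — WR_PORT → AL0|MU1|ME2|BR1|rd2|wr0
(5) want 1×MEM +1rd +0wr — yes → AL0|MU1|ME1|BR1|rd1|wr0
(6) want 1×ALU +2rd +1wr — FU → AL0|MU1|ME1|BR1|rd1|wr0

issued = [0, 1, 5]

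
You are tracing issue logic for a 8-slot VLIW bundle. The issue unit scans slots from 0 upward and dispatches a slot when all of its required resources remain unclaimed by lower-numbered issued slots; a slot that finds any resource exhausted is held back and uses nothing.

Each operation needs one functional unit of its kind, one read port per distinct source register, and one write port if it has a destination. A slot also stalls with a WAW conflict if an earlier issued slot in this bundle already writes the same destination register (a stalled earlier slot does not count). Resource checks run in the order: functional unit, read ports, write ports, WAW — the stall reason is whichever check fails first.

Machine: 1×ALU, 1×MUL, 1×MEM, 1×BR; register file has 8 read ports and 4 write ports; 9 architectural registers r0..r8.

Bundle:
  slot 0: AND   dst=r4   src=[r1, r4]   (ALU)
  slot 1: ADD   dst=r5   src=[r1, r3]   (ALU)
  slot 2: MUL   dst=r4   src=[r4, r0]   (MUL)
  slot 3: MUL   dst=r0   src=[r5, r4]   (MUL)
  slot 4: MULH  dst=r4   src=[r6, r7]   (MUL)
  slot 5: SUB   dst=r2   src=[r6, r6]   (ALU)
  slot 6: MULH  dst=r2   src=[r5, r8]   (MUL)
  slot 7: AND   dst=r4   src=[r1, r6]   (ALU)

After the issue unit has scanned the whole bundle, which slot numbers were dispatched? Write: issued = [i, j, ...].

#0 ALU src=r1,r4 dispatched  <A:0 Mu:1 Ld:1 B:1 rd:6 wr:3>
#1 ALU src=r1,r3 held:FU  <A:0 Mu:1 Ld:1 B:1 rd:6 wr:3>
#2 MUL src=r4,r0 held:WAW  <A:0 Mu:1 Ld:1 B:1 rd:6 wr:3>
#3 MUL src=r5,r4 dispatched  <A:0 Mu:0 Ld:1 B:1 rd:4 wr:2>
#4 MUL src=r6,r7 held:FU  <A:0 Mu:0 Ld:1 B:1 rd:4 wr:2>
#5 ALU src=r6,r6 held:FU  <A:0 Mu:0 Ld:1 B:1 rd:4 wr:2>
#6 MUL src=r5,r8 held:FU  <A:0 Mu:0 Ld:1 B:1 rd:4 wr:2>
#7 ALU src=r1,r6 held:FU  <A:0 Mu:0 Ld:1 B:1 rd:4 wr:2>

issued = [0, 3]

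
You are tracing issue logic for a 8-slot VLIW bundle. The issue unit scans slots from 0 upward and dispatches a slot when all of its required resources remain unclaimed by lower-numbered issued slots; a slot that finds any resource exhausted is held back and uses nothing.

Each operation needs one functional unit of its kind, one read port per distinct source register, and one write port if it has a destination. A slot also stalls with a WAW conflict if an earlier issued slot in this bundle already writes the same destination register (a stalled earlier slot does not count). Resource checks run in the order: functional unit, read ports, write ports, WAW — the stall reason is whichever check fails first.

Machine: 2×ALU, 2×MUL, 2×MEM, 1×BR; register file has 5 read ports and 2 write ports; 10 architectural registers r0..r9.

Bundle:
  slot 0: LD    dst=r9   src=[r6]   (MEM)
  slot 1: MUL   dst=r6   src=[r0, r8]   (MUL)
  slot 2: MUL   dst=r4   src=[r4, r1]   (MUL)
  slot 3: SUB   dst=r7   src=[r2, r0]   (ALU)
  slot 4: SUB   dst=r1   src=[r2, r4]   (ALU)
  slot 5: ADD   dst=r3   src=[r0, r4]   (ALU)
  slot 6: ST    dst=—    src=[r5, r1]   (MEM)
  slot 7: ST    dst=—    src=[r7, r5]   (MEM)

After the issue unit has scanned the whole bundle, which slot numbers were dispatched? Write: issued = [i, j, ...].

issued = [0, 1, 6]

  0. MEM→r9 ⇒ go  {2A/2Mu/1Ld/1B | 4r 1w}
  1. MUL→r6 ⇒ go  {2A/1Mu/1Ld/1B | 2r 0w}
  2. MUL→r4 ⇒ no(WR_PORT)  {2A/1Mu/1Ld/1B | 2r 0w}
  3. ALU→r7 ⇒ no(WR_PORT)  {2A/1Mu/1Ld/1B | 2r 0w}
  4. ALU→r1 ⇒ no(WR_PORT)  {2A/1Mu/1Ld/1B | 2r 0w}
  5. ALU→r3 ⇒ no(WR_PORT)  {2A/1Mu/1Ld/1B | 2r 0w}
  6. MEM ⇒ go  {2A/1Mu/0Ld/1B | 0r 0w}
  7. MEM ⇒ no(FU)  {2A/1Mu/0Ld/1B | 0r 0w}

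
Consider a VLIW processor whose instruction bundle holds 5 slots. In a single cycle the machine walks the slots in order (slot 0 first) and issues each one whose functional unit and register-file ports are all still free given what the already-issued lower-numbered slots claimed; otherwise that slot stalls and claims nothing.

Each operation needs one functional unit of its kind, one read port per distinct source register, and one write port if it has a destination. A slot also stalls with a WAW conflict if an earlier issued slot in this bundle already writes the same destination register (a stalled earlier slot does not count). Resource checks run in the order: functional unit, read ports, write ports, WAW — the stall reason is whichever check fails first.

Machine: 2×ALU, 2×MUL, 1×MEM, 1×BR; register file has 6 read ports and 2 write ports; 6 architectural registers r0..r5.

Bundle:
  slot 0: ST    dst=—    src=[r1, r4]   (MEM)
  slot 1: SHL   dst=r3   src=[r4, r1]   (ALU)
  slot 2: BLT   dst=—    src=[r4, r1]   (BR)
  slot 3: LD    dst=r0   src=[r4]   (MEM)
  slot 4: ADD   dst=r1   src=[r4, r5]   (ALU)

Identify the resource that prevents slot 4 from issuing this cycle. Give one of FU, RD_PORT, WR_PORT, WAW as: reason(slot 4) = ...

reason(slot 4) = RD_PORT

slot 0 (MEM): ISSUE — free A2,Mu2,Ld0,B1 rp4 wp2
slot 1 (ALU): ISSUE — free A1,Mu2,Ld0,B1 rp2 wp1
slot 2 (BR): ISSUE — free A1,Mu2,Ld0,B0 rp0 wp1
slot 3 (MEM): stall FU — free A1,Mu2,Ld0,B0 rp0 wp1
slot 4 (ALU): stall RD_PORT — free A1,Mu2,Ld0,B0 rp0 wp1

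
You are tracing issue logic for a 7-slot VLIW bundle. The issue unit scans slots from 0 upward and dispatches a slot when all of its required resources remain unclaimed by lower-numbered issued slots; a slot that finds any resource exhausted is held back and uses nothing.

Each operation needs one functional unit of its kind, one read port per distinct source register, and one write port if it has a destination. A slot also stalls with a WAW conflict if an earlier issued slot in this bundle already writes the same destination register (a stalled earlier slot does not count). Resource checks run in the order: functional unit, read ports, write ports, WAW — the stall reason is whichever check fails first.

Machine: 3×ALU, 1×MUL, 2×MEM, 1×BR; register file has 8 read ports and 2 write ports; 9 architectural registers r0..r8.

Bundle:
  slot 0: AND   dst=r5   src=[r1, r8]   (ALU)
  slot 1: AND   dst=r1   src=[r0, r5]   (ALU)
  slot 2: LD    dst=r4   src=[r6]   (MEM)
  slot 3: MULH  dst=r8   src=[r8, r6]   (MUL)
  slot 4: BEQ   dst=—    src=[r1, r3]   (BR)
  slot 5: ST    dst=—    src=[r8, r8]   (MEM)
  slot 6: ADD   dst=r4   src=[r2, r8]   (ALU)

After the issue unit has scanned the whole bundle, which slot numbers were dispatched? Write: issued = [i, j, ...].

  0. ALU→r5 ⇒ go  {2A/1Mu/2Ld/1B | 6r 1w}
  1. ALU→r1 ⇒ go  {1A/1Mu/2Ld/1B | 4r 0w}
  2. MEM→r4 ⇒ no(WR_PORT)  {1A/1Mu/2Ld/1B | 4r 0w}
  3. MUL→r8 ⇒ no(WR_PORT)  {1A/1Mu/2Ld/1B | 4r 0w}
  4. BR ⇒ go  {1A/1Mu/2Ld/0B | 2r 0w}
  5. MEM ⇒ go  {1A/1Mu/1Ld/0B | 1r 0w}
  6. ALU→r4 ⇒ no(RD_PORT)  {1A/1Mu/1Ld/0B | 1r 0w}

issued = [0, 1, 4, 5]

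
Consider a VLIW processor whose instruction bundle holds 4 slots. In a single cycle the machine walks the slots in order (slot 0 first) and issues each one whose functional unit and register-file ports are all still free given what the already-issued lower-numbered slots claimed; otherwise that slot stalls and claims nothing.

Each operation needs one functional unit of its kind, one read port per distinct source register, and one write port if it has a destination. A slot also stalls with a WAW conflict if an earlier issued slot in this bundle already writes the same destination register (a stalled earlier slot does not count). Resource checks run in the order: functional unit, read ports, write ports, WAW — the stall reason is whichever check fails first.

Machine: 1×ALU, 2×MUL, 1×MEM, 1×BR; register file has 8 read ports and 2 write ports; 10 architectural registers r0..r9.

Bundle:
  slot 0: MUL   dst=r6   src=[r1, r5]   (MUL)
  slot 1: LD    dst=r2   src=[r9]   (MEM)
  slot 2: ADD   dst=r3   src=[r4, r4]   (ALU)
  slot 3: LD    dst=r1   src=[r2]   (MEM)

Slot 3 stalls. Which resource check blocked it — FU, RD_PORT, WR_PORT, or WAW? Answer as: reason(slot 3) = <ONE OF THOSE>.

  0. MUL→r6 ⇒ go  {1A/1Mu/1Ld/1B | 6r 1w}
  1. MEM→r2 ⇒ go  {1A/1Mu/0Ld/1B | 5r 0w}
  2. ALU→r3 ⇒ no(WR_PORT)  {1A/1Mu/0Ld/1B | 5r 0w}
  3. MEM→r1 ⇒ no(FU)  {1A/1Mu/0Ld/1B | 5r 0w}

reason(slot 3) = FU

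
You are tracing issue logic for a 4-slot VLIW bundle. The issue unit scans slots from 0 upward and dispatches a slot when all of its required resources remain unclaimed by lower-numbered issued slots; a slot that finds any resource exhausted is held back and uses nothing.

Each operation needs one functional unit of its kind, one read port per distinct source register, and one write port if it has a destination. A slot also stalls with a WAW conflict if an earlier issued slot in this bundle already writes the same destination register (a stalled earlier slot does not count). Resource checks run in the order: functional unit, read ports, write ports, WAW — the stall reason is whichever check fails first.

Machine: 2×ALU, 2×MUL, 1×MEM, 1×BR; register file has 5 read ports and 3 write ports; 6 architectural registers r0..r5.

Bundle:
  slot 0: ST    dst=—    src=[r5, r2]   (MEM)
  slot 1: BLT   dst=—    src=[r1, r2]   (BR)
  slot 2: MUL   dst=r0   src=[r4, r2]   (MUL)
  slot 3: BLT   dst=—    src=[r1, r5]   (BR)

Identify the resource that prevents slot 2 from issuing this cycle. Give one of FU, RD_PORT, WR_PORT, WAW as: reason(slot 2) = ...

reason(slot 2) = RD_PORT

slot 0 (MEM): ISSUE — free A2,Mu2,Ld0,B1 rp3 wp3
slot 1 (BR): ISSUE — free A2,Mu2,Ld0,B0 rp1 wp3
slot 2 (MUL): stall RD_PORT — free A2,Mu2,Ld0,B0 rp1 wp3
slot 3 (BR): stall FU — free A2,Mu2,Ld0,B0 rp1 wp3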